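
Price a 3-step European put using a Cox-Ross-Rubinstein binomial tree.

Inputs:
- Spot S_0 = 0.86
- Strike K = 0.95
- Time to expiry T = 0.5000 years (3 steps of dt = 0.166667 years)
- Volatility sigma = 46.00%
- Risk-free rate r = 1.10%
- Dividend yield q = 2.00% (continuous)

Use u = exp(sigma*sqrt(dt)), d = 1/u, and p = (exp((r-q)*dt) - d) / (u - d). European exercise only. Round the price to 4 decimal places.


Answer: Price = V(0,0) = 0.1730

Derivation:
dt = T/N = 0.166667
u = exp(sigma*sqrt(dt)) = 1.206585; d = 1/u = 0.828785
p = (exp((r-q)*dt) - d) / (u - d) = 0.449222
Discount per step: exp(-r*dt) = 0.998168
Stock lattice S(k, i) with i counting down-moves:
  k=0: S(0,0) = 0.8600
  k=1: S(1,0) = 1.0377; S(1,1) = 0.7128
  k=2: S(2,0) = 1.2520; S(2,1) = 0.8600; S(2,2) = 0.5907
  k=3: S(3,0) = 1.5107; S(3,1) = 1.0377; S(3,2) = 0.7128; S(3,3) = 0.4896
Terminal payoffs V(N, i) = max(K - S_T, 0):
  V(3,0) = 0.000000; V(3,1) = 0.000000; V(3,2) = 0.237245; V(3,3) = 0.460419
Backward induction: V(k, i) = exp(-r*dt) * [p * V(k+1, i) + (1-p) * V(k+1, i+1)].
  V(2,0) = exp(-r*dt) * [p*0.000000 + (1-p)*0.000000] = 0.000000
  V(2,1) = exp(-r*dt) * [p*0.000000 + (1-p)*0.237245] = 0.130430
  V(2,2) = exp(-r*dt) * [p*0.237245 + (1-p)*0.460419] = 0.359505
  V(1,0) = exp(-r*dt) * [p*0.000000 + (1-p)*0.130430] = 0.071706
  V(1,1) = exp(-r*dt) * [p*0.130430 + (1-p)*0.359505] = 0.256129
  V(0,0) = exp(-r*dt) * [p*0.071706 + (1-p)*0.256129] = 0.172965


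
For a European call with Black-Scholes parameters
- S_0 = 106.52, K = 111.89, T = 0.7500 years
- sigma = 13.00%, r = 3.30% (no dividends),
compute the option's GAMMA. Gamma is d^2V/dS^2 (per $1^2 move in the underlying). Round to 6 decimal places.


Answer: Gamma = 0.032839

Derivation:
d1 = -0.1607341806; d2 = -0.2733174831
phi(d1) = 0.3938219909; exp(-qT) = 1.0000000000; exp(-rT) = 0.9755537700
Gamma = exp(-qT) * phi(d1) / (S * sigma * sqrt(T)) = 1.0000000000 * 0.3938219909 / (106.5200 * 0.1300 * 0.8660254038) = 0.032839


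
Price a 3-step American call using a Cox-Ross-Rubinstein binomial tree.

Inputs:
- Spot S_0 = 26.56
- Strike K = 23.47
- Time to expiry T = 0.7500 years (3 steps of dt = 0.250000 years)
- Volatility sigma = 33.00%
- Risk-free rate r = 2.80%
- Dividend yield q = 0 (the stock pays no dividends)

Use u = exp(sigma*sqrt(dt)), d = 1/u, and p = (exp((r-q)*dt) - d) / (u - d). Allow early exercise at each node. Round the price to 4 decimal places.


Answer: Price = V(0,0) = 4.9420

Derivation:
dt = T/N = 0.250000
u = exp(sigma*sqrt(dt)) = 1.179393; d = 1/u = 0.847894
p = (exp((r-q)*dt) - d) / (u - d) = 0.480034
Discount per step: exp(-r*dt) = 0.993024
Stock lattice S(k, i) with i counting down-moves:
  k=0: S(0,0) = 26.5600
  k=1: S(1,0) = 31.3247; S(1,1) = 22.5201
  k=2: S(2,0) = 36.9441; S(2,1) = 26.5600; S(2,2) = 19.0946
  k=3: S(3,0) = 43.5716; S(3,1) = 31.3247; S(3,2) = 22.5201; S(3,3) = 16.1902
Terminal payoffs V(N, i) = max(S_T - K, 0):
  V(3,0) = 20.101633; V(3,1) = 7.854681; V(3,2) = 0.000000; V(3,3) = 0.000000
Backward induction: V(k, i) = exp(-r*dt) * [p * V(k+1, i) + (1-p) * V(k+1, i+1)]; then take max(V_cont, immediate exercise) for American.
  V(2,0) = exp(-r*dt) * [p*20.101633 + (1-p)*7.854681] = 13.637830; exercise = 13.474113; V(2,0) = max -> 13.637830
  V(2,1) = exp(-r*dt) * [p*7.854681 + (1-p)*0.000000] = 3.744209; exercise = 3.090000; V(2,1) = max -> 3.744209
  V(2,2) = exp(-r*dt) * [p*0.000000 + (1-p)*0.000000] = 0.000000; exercise = 0.000000; V(2,2) = max -> 0.000000
  V(1,0) = exp(-r*dt) * [p*13.637830 + (1-p)*3.744209] = 8.434233; exercise = 7.854681; V(1,0) = max -> 8.434233
  V(1,1) = exp(-r*dt) * [p*3.744209 + (1-p)*0.000000] = 1.784809; exercise = 0.000000; V(1,1) = max -> 1.784809
  V(0,0) = exp(-r*dt) * [p*8.434233 + (1-p)*1.784809] = 4.942040; exercise = 3.090000; V(0,0) = max -> 4.942040


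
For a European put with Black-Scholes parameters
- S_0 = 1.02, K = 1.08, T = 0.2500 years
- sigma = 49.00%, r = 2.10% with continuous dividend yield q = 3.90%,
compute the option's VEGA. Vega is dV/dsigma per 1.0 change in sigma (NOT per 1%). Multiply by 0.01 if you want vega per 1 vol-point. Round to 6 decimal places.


d1 = -0.1291669953; d2 = -0.3741669953
phi(d1) = 0.3956281241; exp(-qT) = 0.9902973771; exp(-rT) = 0.9947637572
Vega = S * exp(-qT) * phi(d1) * sqrt(T) = 1.0200 * 0.9902973771 * 0.3956281241 * 0.5000000000 = 0.199813

Answer: Vega = 0.199813


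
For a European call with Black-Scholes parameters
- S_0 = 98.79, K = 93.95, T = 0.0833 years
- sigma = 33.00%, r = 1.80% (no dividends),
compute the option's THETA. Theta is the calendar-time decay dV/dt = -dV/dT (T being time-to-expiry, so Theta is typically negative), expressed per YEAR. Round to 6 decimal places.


d1 = 0.5907867984; d2 = 0.4955430585
phi(d1) = 0.3350575222; exp(-qT) = 1.0000000000; exp(-rT) = 0.9985017235
Theta = -S*exp(-qT)*phi(d1)*sigma/(2*sqrt(T)) - r*K*exp(-rT)*N(d2) + q*S*exp(-qT)*N(d1)
N(d1) = 0.7226683592; N(d2) = 0.6898915822; sqrt(T) = 0.2886173938
Term 1 = -98.7900 * 1.0000000000 * 0.3350575222 * 0.3300 / (2 * 0.2886173938) = -18.9231660992
Term 2 = -0.0180 * 93.9500 * 0.9985017235 * 0.6898915822 = -1.1649276519
Term 3 = 0 (no dividend yield, q = 0)
Theta = -18.9231660992 + (-1.1649276519) + (0.0000000000) = -20.088094

Answer: Theta = -20.088094


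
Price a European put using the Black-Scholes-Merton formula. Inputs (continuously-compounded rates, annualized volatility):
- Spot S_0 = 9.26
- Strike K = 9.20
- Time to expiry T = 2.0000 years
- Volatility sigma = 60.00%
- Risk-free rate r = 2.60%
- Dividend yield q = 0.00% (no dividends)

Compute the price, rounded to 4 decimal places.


d1 = (ln(S/K) + (r - q + 0.5*sigma^2) * T) / (sigma * sqrt(T)) = 0.49320765
d2 = d1 - sigma * sqrt(T) = -0.35532049
exp(-rT) = 0.94932887; exp(-qT) = 1.00000000
P = K * exp(-rT) * N(-d2) - S_0 * exp(-qT) * N(-d1)
N(-d1) = 0.31093294; N(-d2) = 0.63882525
P = 9.2000 * 0.94932887 * 0.63882525 - 9.2600 * 1.00000000 * 0.31093294 = 2.7001

Answer: Price = 2.7001


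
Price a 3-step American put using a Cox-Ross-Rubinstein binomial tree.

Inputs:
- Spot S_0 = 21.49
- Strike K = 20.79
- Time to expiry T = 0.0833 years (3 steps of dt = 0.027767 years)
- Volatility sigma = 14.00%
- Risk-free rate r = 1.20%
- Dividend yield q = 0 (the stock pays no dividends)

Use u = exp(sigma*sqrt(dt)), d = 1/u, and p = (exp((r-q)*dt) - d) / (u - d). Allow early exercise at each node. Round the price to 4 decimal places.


dt = T/N = 0.027767
u = exp(sigma*sqrt(dt)) = 1.023603; d = 1/u = 0.976941
p = (exp((r-q)*dt) - d) / (u - d) = 0.501310
Discount per step: exp(-r*dt) = 0.999667
Stock lattice S(k, i) with i counting down-moves:
  k=0: S(0,0) = 21.4900
  k=1: S(1,0) = 21.9972; S(1,1) = 20.9945
  k=2: S(2,0) = 22.5164; S(2,1) = 21.4900; S(2,2) = 20.5104
  k=3: S(3,0) = 23.0479; S(3,1) = 21.9972; S(3,2) = 20.9945; S(3,3) = 20.0374
Terminal payoffs V(N, i) = max(K - S_T, 0):
  V(3,0) = 0.000000; V(3,1) = 0.000000; V(3,2) = 0.000000; V(3,3) = 0.752576
Backward induction: V(k, i) = exp(-r*dt) * [p * V(k+1, i) + (1-p) * V(k+1, i+1)]; then take max(V_cont, immediate exercise) for American.
  V(2,0) = exp(-r*dt) * [p*0.000000 + (1-p)*0.000000] = 0.000000; exercise = 0.000000; V(2,0) = max -> 0.000000
  V(2,1) = exp(-r*dt) * [p*0.000000 + (1-p)*0.000000] = 0.000000; exercise = 0.000000; V(2,1) = max -> 0.000000
  V(2,2) = exp(-r*dt) * [p*0.000000 + (1-p)*0.752576] = 0.375177; exercise = 0.279635; V(2,2) = max -> 0.375177
  V(1,0) = exp(-r*dt) * [p*0.000000 + (1-p)*0.000000] = 0.000000; exercise = 0.000000; V(1,0) = max -> 0.000000
  V(1,1) = exp(-r*dt) * [p*0.000000 + (1-p)*0.375177] = 0.187035; exercise = 0.000000; V(1,1) = max -> 0.187035
  V(0,0) = exp(-r*dt) * [p*0.000000 + (1-p)*0.187035] = 0.093241; exercise = 0.000000; V(0,0) = max -> 0.093241

Answer: Price = V(0,0) = 0.0932


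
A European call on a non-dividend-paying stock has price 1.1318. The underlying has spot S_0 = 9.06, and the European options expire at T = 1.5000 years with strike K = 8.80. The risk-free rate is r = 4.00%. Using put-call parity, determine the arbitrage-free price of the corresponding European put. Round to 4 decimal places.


Answer: Put price = 0.3593

Derivation:
Put-call parity: C - P = S_0 * exp(-qT) - K * exp(-rT).
S_0 * exp(-qT) = 9.0600 * 1.00000000 = 9.06000000
K * exp(-rT) = 8.8000 * 0.94176453 = 8.28752790
P = C - S*exp(-qT) + K*exp(-rT)
P = 1.1318 - 9.06000000 + 8.28752790 = 0.3593


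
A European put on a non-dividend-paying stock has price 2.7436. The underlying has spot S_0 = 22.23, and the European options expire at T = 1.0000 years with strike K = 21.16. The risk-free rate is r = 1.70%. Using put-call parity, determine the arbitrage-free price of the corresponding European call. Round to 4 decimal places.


Put-call parity: C - P = S_0 * exp(-qT) - K * exp(-rT).
S_0 * exp(-qT) = 22.2300 * 1.00000000 = 22.23000000
K * exp(-rT) = 21.1600 * 0.98314368 = 20.80332037
C = P + S*exp(-qT) - K*exp(-rT)
C = 2.7436 + 22.23000000 - 20.80332037 = 4.1703

Answer: Call price = 4.1703


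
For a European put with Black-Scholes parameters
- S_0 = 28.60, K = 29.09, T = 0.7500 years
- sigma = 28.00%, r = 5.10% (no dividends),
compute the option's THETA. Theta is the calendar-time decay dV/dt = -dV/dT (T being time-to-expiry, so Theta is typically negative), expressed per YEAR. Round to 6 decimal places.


d1 = 0.2089275784; d2 = -0.0335595347
phi(d1) = 0.3903295488; exp(-qT) = 1.0000000000; exp(-rT) = 0.9624722927
Theta = -S*exp(-qT)*phi(d1)*sigma/(2*sqrt(T)) + r*K*exp(-rT)*N(-d2) - q*S*exp(-qT)*N(-d1)
N(-d1) = 0.4172523874; N(-d2) = 0.5133858046; sqrt(T) = 0.8660254038
Term 1 = -28.6000 * 1.0000000000 * 0.3903295488 * 0.2800 / (2 * 0.8660254038) = -1.8046578155
Term 2 = 0.0510 * 29.0900 * 0.9624722927 * 0.5133858046 = 0.7330709158
Term 3 = 0 (no dividend yield, q = 0)
Theta = -1.8046578155 + (0.7330709158) + (0.0000000000) = -1.071587

Answer: Theta = -1.071587


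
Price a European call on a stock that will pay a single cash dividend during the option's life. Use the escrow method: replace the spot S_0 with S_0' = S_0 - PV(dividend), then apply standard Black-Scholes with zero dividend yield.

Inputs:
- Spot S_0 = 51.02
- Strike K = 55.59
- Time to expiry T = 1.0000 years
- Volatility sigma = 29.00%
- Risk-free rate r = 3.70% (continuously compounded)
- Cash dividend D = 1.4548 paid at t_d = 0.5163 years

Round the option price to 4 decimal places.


Answer: Price = 4.1655

Derivation:
PV(D) = D * exp(-r * t_d) = 1.4548 * 0.98107821 = 1.42727258
S_0' = S_0 - PV(D) = 51.0200 - 1.42727258 = 49.59272742
d1 = (ln(S_0'/K) + (r + sigma^2/2)*T) / (sigma*sqrt(T)) = -0.12106597
d2 = d1 - sigma*sqrt(T) = -0.41106597
exp(-rT) = 0.96367614
N(d1) = 0.45181939; N(d2) = 0.34051208
C = S_0' * N(d1) - K * exp(-rT) * N(d2) = 49.59272742 * 0.45181939 - 55.5900 * 0.96367614 * 0.34051208 = 4.1655


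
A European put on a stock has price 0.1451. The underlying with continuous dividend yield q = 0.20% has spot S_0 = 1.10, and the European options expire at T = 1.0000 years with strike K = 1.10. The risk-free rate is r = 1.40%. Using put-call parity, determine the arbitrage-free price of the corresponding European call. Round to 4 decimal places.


Put-call parity: C - P = S_0 * exp(-qT) - K * exp(-rT).
S_0 * exp(-qT) = 1.1000 * 0.99800200 = 1.09780220
K * exp(-rT) = 1.1000 * 0.98609754 = 1.08470730
C = P + S*exp(-qT) - K*exp(-rT)
C = 0.1451 + 1.09780220 - 1.08470730 = 0.1582

Answer: Call price = 0.1582


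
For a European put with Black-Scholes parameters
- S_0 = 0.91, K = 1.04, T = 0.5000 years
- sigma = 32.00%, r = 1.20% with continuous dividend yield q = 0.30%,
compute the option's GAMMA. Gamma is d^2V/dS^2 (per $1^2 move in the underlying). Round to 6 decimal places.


d1 = -0.4571064945; d2 = -0.6833806644
phi(d1) = 0.3593667922; exp(-qT) = 0.9985011244; exp(-rT) = 0.9940179641
Gamma = exp(-qT) * phi(d1) / (S * sigma * sqrt(T)) = 0.9985011244 * 0.3593667922 / (0.9100 * 0.3200 * 0.7071067812) = 1.742650

Answer: Gamma = 1.742650


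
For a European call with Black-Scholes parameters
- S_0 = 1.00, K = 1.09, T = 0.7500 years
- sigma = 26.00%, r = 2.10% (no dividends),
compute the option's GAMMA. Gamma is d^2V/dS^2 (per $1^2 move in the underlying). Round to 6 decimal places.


Answer: Gamma = 1.736613

Derivation:
d1 = -0.2001970774; d2 = -0.4253636824
phi(d1) = 0.3910272736; exp(-qT) = 1.0000000000; exp(-rT) = 0.9843733826
Gamma = exp(-qT) * phi(d1) / (S * sigma * sqrt(T)) = 1.0000000000 * 0.3910272736 / (1.0000 * 0.2600 * 0.8660254038) = 1.736613


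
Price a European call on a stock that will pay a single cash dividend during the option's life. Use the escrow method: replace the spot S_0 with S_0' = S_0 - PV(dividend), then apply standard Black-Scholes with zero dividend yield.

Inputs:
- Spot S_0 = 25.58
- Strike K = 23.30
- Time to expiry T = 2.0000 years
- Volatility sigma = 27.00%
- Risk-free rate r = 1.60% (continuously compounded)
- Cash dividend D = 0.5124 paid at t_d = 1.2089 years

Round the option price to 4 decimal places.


Answer: Price = 4.9975

Derivation:
PV(D) = D * exp(-r * t_d) = 0.5124 * 0.98084346 = 0.50258419
S_0' = S_0 - PV(D) = 25.5800 - 0.50258419 = 25.07741581
d1 = (ln(S_0'/K) + (r + sigma^2/2)*T) / (sigma*sqrt(T)) = 0.46725174
d2 = d1 - sigma*sqrt(T) = 0.08541408
exp(-rT) = 0.96850658
N(d1) = 0.67984011; N(d2) = 0.53403390
C = S_0' * N(d1) - K * exp(-rT) * N(d2) = 25.07741581 * 0.67984011 - 23.3000 * 0.96850658 * 0.53403390 = 4.9975


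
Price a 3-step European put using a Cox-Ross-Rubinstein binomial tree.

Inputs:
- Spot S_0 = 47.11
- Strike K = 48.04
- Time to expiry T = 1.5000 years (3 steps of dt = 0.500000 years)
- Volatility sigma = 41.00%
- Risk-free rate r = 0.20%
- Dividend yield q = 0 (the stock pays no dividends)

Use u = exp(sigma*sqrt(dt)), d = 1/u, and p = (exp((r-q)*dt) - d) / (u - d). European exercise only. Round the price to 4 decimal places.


dt = T/N = 0.500000
u = exp(sigma*sqrt(dt)) = 1.336312; d = 1/u = 0.748328
p = (exp((r-q)*dt) - d) / (u - d) = 0.429727
Discount per step: exp(-r*dt) = 0.999000
Stock lattice S(k, i) with i counting down-moves:
  k=0: S(0,0) = 47.1100
  k=1: S(1,0) = 62.9537; S(1,1) = 35.2537
  k=2: S(2,0) = 84.1258; S(2,1) = 47.1100; S(2,2) = 26.3814
  k=3: S(3,0) = 112.4183; S(3,1) = 62.9537; S(3,2) = 35.2537; S(3,3) = 19.7419
Terminal payoffs V(N, i) = max(K - S_T, 0):
  V(3,0) = 0.000000; V(3,1) = 0.000000; V(3,2) = 12.786264; V(3,3) = 28.298087
Backward induction: V(k, i) = exp(-r*dt) * [p * V(k+1, i) + (1-p) * V(k+1, i+1)].
  V(2,0) = exp(-r*dt) * [p*0.000000 + (1-p)*0.000000] = 0.000000
  V(2,1) = exp(-r*dt) * [p*0.000000 + (1-p)*12.786264] = 7.284379
  V(2,2) = exp(-r*dt) * [p*12.786264 + (1-p)*28.298087] = 21.610623
  V(1,0) = exp(-r*dt) * [p*0.000000 + (1-p)*7.284379] = 4.149936
  V(1,1) = exp(-r*dt) * [p*7.284379 + (1-p)*21.610623] = 15.438809
  V(0,0) = exp(-r*dt) * [p*4.149936 + (1-p)*15.438809] = 10.577098

Answer: Price = V(0,0) = 10.5771


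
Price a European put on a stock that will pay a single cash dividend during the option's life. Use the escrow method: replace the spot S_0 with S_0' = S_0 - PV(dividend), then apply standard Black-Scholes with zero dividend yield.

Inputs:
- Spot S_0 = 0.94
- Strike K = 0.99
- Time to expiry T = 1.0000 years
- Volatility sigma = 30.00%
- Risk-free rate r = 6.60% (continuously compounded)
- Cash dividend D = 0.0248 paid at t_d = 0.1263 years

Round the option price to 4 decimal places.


Answer: Price = 0.1156

Derivation:
PV(D) = D * exp(-r * t_d) = 0.0248 * 0.99169885 = 0.02459413
S_0' = S_0 - PV(D) = 0.9400 - 0.02459413 = 0.91540587
d1 = (ln(S_0'/K) + (r + sigma^2/2)*T) / (sigma*sqrt(T)) = 0.10887532
d2 = d1 - sigma*sqrt(T) = -0.19112468
exp(-rT) = 0.93613086
N(-d1) = 0.45665069; N(-d2) = 0.57578604
P = K * exp(-rT) * N(-d2) - S_0' * N(-d1) = 0.9900 * 0.93613086 * 0.57578604 - 0.91540587 * 0.45665069 = 0.1156


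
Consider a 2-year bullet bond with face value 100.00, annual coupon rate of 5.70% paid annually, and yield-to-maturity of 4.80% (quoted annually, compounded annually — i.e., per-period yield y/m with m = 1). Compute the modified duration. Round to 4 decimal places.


Coupon per period c = face * coupon_rate / m = 5.700000
Periods per year m = 1; per-period yield y/m = 0.048000
Number of cashflows N = 2
Cashflows (t years, CF_t, discount factor 1/(1+y/m)^(m*t), PV):
  t = 1.0000: CF_t = 5.700000, DF = 0.954198, PV = 5.438931
  t = 2.0000: CF_t = 105.700000, DF = 0.910495, PV = 96.239293
Price P = sum_t PV_t = 101.678224
First compute Macaulay numerator sum_t t * PV_t:
  t * PV_t at t = 1.0000: 5.438931
  t * PV_t at t = 2.0000: 192.478585
Macaulay duration D = 197.917516 / 101.678224 = 1.946508
Modified duration = D / (1 + y/m) = 1.946508 / (1 + 0.048000) = 1.857355

Answer: Modified duration = 1.8574


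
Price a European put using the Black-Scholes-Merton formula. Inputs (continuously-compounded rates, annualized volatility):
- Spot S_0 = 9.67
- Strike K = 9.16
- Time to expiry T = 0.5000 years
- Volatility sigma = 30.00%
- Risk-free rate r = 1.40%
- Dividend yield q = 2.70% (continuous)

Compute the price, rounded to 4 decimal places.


d1 = (ln(S/K) + (r - q + 0.5*sigma^2) * T) / (sigma * sqrt(T)) = 0.33084174
d2 = d1 - sigma * sqrt(T) = 0.11870970
exp(-rT) = 0.99302444; exp(-qT) = 0.98659072
P = K * exp(-rT) * N(-d2) - S_0 * exp(-qT) * N(-d1)
N(-d1) = 0.37038202; N(-d2) = 0.45275267
P = 9.1600 * 0.99302444 * 0.45275267 - 9.6700 * 0.98659072 * 0.37038202 = 0.5847

Answer: Price = 0.5847


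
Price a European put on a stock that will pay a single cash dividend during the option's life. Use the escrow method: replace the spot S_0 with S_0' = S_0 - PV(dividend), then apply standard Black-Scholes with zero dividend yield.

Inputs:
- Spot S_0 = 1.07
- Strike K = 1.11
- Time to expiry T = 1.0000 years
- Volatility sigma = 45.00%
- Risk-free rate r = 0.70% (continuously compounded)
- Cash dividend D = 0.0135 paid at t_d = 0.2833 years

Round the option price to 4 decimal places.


PV(D) = D * exp(-r * t_d) = 0.0135 * 0.99801887 = 0.01347325
S_0' = S_0 - PV(D) = 1.0700 - 0.01347325 = 1.05652675
d1 = (ln(S_0'/K) + (r + sigma^2/2)*T) / (sigma*sqrt(T)) = 0.13083746
d2 = d1 - sigma*sqrt(T) = -0.31916254
exp(-rT) = 0.99302444
N(-d1) = 0.44795194; N(-d2) = 0.62519837
P = K * exp(-rT) * N(-d2) - S_0' * N(-d1) = 1.1100 * 0.99302444 * 0.62519837 - 1.05652675 * 0.44795194 = 0.2159

Answer: Price = 0.2159


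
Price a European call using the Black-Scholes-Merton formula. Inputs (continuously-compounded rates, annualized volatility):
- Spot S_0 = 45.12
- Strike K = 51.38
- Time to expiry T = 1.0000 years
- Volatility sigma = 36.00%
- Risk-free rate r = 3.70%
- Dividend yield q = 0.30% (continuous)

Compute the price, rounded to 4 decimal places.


Answer: Price = 4.7204

Derivation:
d1 = (ln(S/K) + (r - q + 0.5*sigma^2) * T) / (sigma * sqrt(T)) = -0.08645385
d2 = d1 - sigma * sqrt(T) = -0.44645385
exp(-rT) = 0.96367614; exp(-qT) = 0.99700450
C = S_0 * exp(-qT) * N(d1) - K * exp(-rT) * N(d2)
N(d1) = 0.46555282; N(d2) = 0.32763472
C = 45.1200 * 0.99700450 * 0.46555282 - 51.3800 * 0.96367614 * 0.32763472 = 4.7204


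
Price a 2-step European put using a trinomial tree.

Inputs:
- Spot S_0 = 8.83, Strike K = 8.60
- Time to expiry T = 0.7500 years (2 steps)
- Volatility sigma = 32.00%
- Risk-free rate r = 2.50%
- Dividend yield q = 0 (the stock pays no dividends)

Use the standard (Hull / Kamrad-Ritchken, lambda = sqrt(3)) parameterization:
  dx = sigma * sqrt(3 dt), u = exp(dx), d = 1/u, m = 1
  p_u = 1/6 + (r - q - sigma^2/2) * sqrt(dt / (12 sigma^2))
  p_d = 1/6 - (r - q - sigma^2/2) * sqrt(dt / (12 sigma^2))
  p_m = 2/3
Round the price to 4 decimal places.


dt = T/N = 0.375000; dx = sigma*sqrt(3*dt) = 0.339411
u = exp(dx) = 1.404121; d = 1/u = 0.712189
p_u = 0.152193, p_m = 0.666667, p_d = 0.181140
Discount per step: exp(-r*dt) = 0.990669
Stock lattice S(k, j) with j the centered position index:
  k=0: S(0,+0) = 8.8300
  k=1: S(1,-1) = 6.2886; S(1,+0) = 8.8300; S(1,+1) = 12.3984
  k=2: S(2,-2) = 4.4787; S(2,-1) = 6.2886; S(2,+0) = 8.8300; S(2,+1) = 12.3984; S(2,+2) = 17.4088
Terminal payoffs V(N, j) = max(K - S_T, 0):
  V(2,-2) = 4.121301; V(2,-1) = 2.311367; V(2,+0) = 0.000000; V(2,+1) = 0.000000; V(2,+2) = 0.000000
Backward induction: V(k, j) = exp(-r*dt) * [p_u * V(k+1, j+1) + p_m * V(k+1, j) + p_d * V(k+1, j-1)]
  V(1,-1) = exp(-r*dt) * [p_u*0.000000 + p_m*2.311367 + p_d*4.121301] = 2.266100
  V(1,+0) = exp(-r*dt) * [p_u*0.000000 + p_m*0.000000 + p_d*2.311367] = 0.414775
  V(1,+1) = exp(-r*dt) * [p_u*0.000000 + p_m*0.000000 + p_d*0.000000] = 0.000000
  V(0,+0) = exp(-r*dt) * [p_u*0.000000 + p_m*0.414775 + p_d*2.266100] = 0.680588

Answer: Price = V(0,0) = 0.6806


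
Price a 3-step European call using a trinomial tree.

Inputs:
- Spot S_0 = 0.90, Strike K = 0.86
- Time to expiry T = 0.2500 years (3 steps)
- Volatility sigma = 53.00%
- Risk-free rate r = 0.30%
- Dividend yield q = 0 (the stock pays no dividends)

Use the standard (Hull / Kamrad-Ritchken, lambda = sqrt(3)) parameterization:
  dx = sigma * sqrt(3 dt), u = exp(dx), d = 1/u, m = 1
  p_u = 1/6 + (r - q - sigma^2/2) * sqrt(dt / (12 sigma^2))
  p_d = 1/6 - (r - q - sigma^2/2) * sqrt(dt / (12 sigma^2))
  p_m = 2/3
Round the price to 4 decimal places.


Answer: Price = V(0,0) = 0.1120

Derivation:
dt = T/N = 0.083333; dx = sigma*sqrt(3*dt) = 0.265000
u = exp(dx) = 1.303431; d = 1/u = 0.767206
p_u = 0.145055, p_m = 0.666667, p_d = 0.188278
Discount per step: exp(-r*dt) = 0.999750
Stock lattice S(k, j) with j the centered position index:
  k=0: S(0,+0) = 0.9000
  k=1: S(1,-1) = 0.6905; S(1,+0) = 0.9000; S(1,+1) = 1.1731
  k=2: S(2,-2) = 0.5297; S(2,-1) = 0.6905; S(2,+0) = 0.9000; S(2,+1) = 1.1731; S(2,+2) = 1.5290
  k=3: S(3,-3) = 0.4064; S(3,-2) = 0.5297; S(3,-1) = 0.6905; S(3,+0) = 0.9000; S(3,+1) = 1.1731; S(3,+2) = 1.5290; S(3,+3) = 1.9930
Terminal payoffs V(N, j) = max(S_T - K, 0):
  V(3,-3) = 0.000000; V(3,-2) = 0.000000; V(3,-1) = 0.000000; V(3,+0) = 0.040000; V(3,+1) = 0.313088; V(3,+2) = 0.669039; V(3,+3) = 1.132997
Backward induction: V(k, j) = exp(-r*dt) * [p_u * V(k+1, j+1) + p_m * V(k+1, j) + p_d * V(k+1, j-1)]
  V(2,-2) = exp(-r*dt) * [p_u*0.000000 + p_m*0.000000 + p_d*0.000000] = 0.000000
  V(2,-1) = exp(-r*dt) * [p_u*0.040000 + p_m*0.000000 + p_d*0.000000] = 0.005801
  V(2,+0) = exp(-r*dt) * [p_u*0.313088 + p_m*0.040000 + p_d*0.000000] = 0.072064
  V(2,+1) = exp(-r*dt) * [p_u*0.669039 + p_m*0.313088 + p_d*0.040000] = 0.313226
  V(2,+2) = exp(-r*dt) * [p_u*1.132997 + p_m*0.669039 + p_d*0.313088] = 0.669153
  V(1,-1) = exp(-r*dt) * [p_u*0.072064 + p_m*0.005801 + p_d*0.000000] = 0.014317
  V(1,+0) = exp(-r*dt) * [p_u*0.313226 + p_m*0.072064 + p_d*0.005801] = 0.094546
  V(1,+1) = exp(-r*dt) * [p_u*0.669153 + p_m*0.313226 + p_d*0.072064] = 0.319369
  V(0,+0) = exp(-r*dt) * [p_u*0.319369 + p_m*0.094546 + p_d*0.014317] = 0.112024


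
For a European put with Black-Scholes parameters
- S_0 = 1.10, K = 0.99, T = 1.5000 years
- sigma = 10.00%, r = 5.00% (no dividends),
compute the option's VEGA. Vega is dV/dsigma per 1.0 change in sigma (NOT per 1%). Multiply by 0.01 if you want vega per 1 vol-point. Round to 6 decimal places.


Answer: Vega = 0.165749

Derivation:
d1 = 1.5338746873; d2 = 1.4114002001
phi(d1) = 0.1230303371; exp(-qT) = 1.0000000000; exp(-rT) = 0.9277434863
Vega = S * exp(-qT) * phi(d1) * sqrt(T) = 1.1000 * 1.0000000000 * 0.1230303371 * 1.2247448714 = 0.165749


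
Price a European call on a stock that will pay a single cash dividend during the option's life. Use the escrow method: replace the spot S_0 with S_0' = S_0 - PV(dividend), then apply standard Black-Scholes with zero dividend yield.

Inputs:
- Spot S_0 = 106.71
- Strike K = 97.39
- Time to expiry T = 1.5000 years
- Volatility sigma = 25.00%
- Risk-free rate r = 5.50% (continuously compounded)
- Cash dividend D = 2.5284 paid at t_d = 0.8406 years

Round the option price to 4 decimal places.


PV(D) = D * exp(-r * t_d) = 2.5284 * 0.95481946 = 2.41416553
S_0' = S_0 - PV(D) = 106.7100 - 2.41416553 = 104.29583447
d1 = (ln(S_0'/K) + (r + sigma^2/2)*T) / (sigma*sqrt(T)) = 0.64628280
d2 = d1 - sigma*sqrt(T) = 0.34009659
exp(-rT) = 0.92081144
N(d1) = 0.74095189; N(d2) = 0.63310810
C = S_0' * N(d1) - K * exp(-rT) * N(d2) = 104.29583447 * 0.74095189 - 97.3900 * 0.92081144 * 0.63310810 = 20.5024

Answer: Price = 20.5024


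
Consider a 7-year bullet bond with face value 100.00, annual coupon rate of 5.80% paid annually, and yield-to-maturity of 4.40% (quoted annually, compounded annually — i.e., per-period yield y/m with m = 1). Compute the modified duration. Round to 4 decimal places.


Answer: Modified duration = 5.7425

Derivation:
Coupon per period c = face * coupon_rate / m = 5.800000
Periods per year m = 1; per-period yield y/m = 0.044000
Number of cashflows N = 7
Cashflows (t years, CF_t, discount factor 1/(1+y/m)^(m*t), PV):
  t = 1.0000: CF_t = 5.800000, DF = 0.957854, PV = 5.555556
  t = 2.0000: CF_t = 5.800000, DF = 0.917485, PV = 5.321413
  t = 3.0000: CF_t = 5.800000, DF = 0.878817, PV = 5.097139
  t = 4.0000: CF_t = 5.800000, DF = 0.841779, PV = 4.882317
  t = 5.0000: CF_t = 5.800000, DF = 0.806302, PV = 4.676549
  t = 6.0000: CF_t = 5.800000, DF = 0.772320, PV = 4.479453
  t = 7.0000: CF_t = 105.800000, DF = 0.739770, PV = 78.267629
Price P = sum_t PV_t = 108.280057
First compute Macaulay numerator sum_t t * PV_t:
  t * PV_t at t = 1.0000: 5.555556
  t * PV_t at t = 2.0000: 10.642827
  t * PV_t at t = 3.0000: 15.291418
  t * PV_t at t = 4.0000: 19.529269
  t * PV_t at t = 5.0000: 23.382746
  t * PV_t at t = 6.0000: 26.876719
  t * PV_t at t = 7.0000: 547.873402
Macaulay duration D = 649.151936 / 108.280057 = 5.995120
Modified duration = D / (1 + y/m) = 5.995120 / (1 + 0.044000) = 5.742452


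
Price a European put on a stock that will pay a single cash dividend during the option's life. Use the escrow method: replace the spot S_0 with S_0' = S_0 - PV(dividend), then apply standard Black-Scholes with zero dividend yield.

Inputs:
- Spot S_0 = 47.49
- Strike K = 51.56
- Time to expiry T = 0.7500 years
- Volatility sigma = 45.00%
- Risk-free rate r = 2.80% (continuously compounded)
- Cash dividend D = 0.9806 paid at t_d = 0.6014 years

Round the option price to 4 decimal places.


PV(D) = D * exp(-r * t_d) = 0.9806 * 0.98330179 = 0.96422573
S_0' = S_0 - PV(D) = 47.4900 - 0.96422573 = 46.52577427
d1 = (ln(S_0'/K) + (r + sigma^2/2)*T) / (sigma*sqrt(T)) = -0.01488854
d2 = d1 - sigma*sqrt(T) = -0.40459997
exp(-rT) = 0.97921896
N(-d1) = 0.50593945; N(-d2) = 0.65711421
P = K * exp(-rT) * N(-d2) - S_0' * N(-d1) = 51.5600 * 0.97921896 * 0.65711421 - 46.52577427 * 0.50593945 = 9.6375

Answer: Price = 9.6375


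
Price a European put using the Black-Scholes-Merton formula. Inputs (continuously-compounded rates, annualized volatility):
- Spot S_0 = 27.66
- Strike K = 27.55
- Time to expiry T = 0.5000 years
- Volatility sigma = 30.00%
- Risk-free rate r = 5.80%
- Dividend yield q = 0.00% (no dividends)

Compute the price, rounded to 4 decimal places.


d1 = (ln(S/K) + (r - q + 0.5*sigma^2) * T) / (sigma * sqrt(T)) = 0.26155781
d2 = d1 - sigma * sqrt(T) = 0.04942578
exp(-rT) = 0.97141646; exp(-qT) = 1.00000000
P = K * exp(-rT) * N(-d2) - S_0 * exp(-qT) * N(-d1)
N(-d1) = 0.39683119; N(-d2) = 0.48028999
P = 27.5500 * 0.97141646 * 0.48028999 - 27.6600 * 1.00000000 * 0.39683119 = 1.8774

Answer: Price = 1.8774


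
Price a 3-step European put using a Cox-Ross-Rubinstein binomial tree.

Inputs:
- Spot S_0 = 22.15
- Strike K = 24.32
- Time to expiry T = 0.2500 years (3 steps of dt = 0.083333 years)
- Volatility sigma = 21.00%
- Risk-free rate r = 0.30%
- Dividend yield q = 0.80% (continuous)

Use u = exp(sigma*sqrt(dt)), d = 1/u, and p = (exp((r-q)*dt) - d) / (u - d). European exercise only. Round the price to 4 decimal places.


Answer: Price = V(0,0) = 2.4466

Derivation:
dt = T/N = 0.083333
u = exp(sigma*sqrt(dt)) = 1.062497; d = 1/u = 0.941179
p = (exp((r-q)*dt) - d) / (u - d) = 0.481415
Discount per step: exp(-r*dt) = 0.999750
Stock lattice S(k, i) with i counting down-moves:
  k=0: S(0,0) = 22.1500
  k=1: S(1,0) = 23.5343; S(1,1) = 20.8471
  k=2: S(2,0) = 25.0051; S(2,1) = 22.1500; S(2,2) = 19.6209
  k=3: S(3,0) = 26.5679; S(3,1) = 23.5343; S(3,2) = 20.8471; S(3,3) = 18.4668
Terminal payoffs V(N, i) = max(K - S_T, 0):
  V(3,0) = 0.000000; V(3,1) = 0.785692; V(3,2) = 3.472882; V(3,3) = 5.853244
Backward induction: V(k, i) = exp(-r*dt) * [p * V(k+1, i) + (1-p) * V(k+1, i+1)].
  V(2,0) = exp(-r*dt) * [p*0.000000 + (1-p)*0.785692] = 0.407346
  V(2,1) = exp(-r*dt) * [p*0.785692 + (1-p)*3.472882] = 2.178683
  V(2,2) = exp(-r*dt) * [p*3.472882 + (1-p)*5.853244] = 4.706124
  V(1,0) = exp(-r*dt) * [p*0.407346 + (1-p)*2.178683] = 1.325602
  V(1,1) = exp(-r*dt) * [p*2.178683 + (1-p)*4.706124] = 3.488503
  V(0,0) = exp(-r*dt) * [p*1.325602 + (1-p)*3.488503] = 2.446637


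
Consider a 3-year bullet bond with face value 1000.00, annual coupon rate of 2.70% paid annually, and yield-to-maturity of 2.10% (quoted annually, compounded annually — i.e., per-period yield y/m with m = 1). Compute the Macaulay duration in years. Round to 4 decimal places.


Answer: Macaulay duration = 2.9225 years

Derivation:
Coupon per period c = face * coupon_rate / m = 27.000000
Periods per year m = 1; per-period yield y/m = 0.021000
Number of cashflows N = 3
Cashflows (t years, CF_t, discount factor 1/(1+y/m)^(m*t), PV):
  t = 1.0000: CF_t = 27.000000, DF = 0.979432, PV = 26.444662
  t = 2.0000: CF_t = 27.000000, DF = 0.959287, PV = 25.900746
  t = 3.0000: CF_t = 1027.000000, DF = 0.939556, PV = 964.924242
Price P = sum_t PV_t = 1017.269650
Macaulay numerator sum_t t * PV_t:
  t * PV_t at t = 1.0000: 26.444662
  t * PV_t at t = 2.0000: 51.801493
  t * PV_t at t = 3.0000: 2894.772725
Macaulay duration D = (sum_t t * PV_t) / P = 2973.018880 / 1017.269650 = 2.922548


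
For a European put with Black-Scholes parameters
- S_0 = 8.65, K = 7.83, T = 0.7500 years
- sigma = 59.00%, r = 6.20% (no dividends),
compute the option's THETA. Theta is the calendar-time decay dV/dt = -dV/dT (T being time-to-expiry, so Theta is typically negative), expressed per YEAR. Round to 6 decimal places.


Answer: Theta = -0.789164

Derivation:
d1 = 0.5414064200; d2 = 0.0304514317
phi(d1) = 0.3445558823; exp(-qT) = 1.0000000000; exp(-rT) = 0.9545645606
Theta = -S*exp(-qT)*phi(d1)*sigma/(2*sqrt(T)) + r*K*exp(-rT)*N(-d2) - q*S*exp(-qT)*N(-d1)
N(-d1) = 0.2941137416; N(-d2) = 0.4878535136; sqrt(T) = 0.8660254038
Term 1 = -8.6500 * 1.0000000000 * 0.3445558823 * 0.5900 / (2 * 0.8660254038) = -1.0152363531
Term 2 = 0.0620 * 7.8300 * 0.9545645606 * 0.4878535136 = 0.2260727386
Term 3 = 0 (no dividend yield, q = 0)
Theta = -1.0152363531 + (0.2260727386) + (0.0000000000) = -0.789164


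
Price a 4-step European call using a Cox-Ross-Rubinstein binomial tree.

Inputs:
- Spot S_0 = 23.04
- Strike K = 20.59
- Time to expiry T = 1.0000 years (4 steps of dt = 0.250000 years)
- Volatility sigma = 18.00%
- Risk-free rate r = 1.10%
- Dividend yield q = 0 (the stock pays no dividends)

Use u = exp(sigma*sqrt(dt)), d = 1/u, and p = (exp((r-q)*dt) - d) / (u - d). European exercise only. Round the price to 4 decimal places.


dt = T/N = 0.250000
u = exp(sigma*sqrt(dt)) = 1.094174; d = 1/u = 0.913931
p = (exp((r-q)*dt) - d) / (u - d) = 0.492793
Discount per step: exp(-r*dt) = 0.997254
Stock lattice S(k, i) with i counting down-moves:
  k=0: S(0,0) = 23.0400
  k=1: S(1,0) = 25.2098; S(1,1) = 21.0570
  k=2: S(2,0) = 27.5839; S(2,1) = 23.0400; S(2,2) = 19.2446
  k=3: S(3,0) = 30.1816; S(3,1) = 25.2098; S(3,2) = 21.0570; S(3,3) = 17.5883
  k=4: S(4,0) = 33.0239; S(4,1) = 27.5839; S(4,2) = 23.0400; S(4,3) = 19.2446; S(4,4) = 16.0745
Terminal payoffs V(N, i) = max(S_T - K, 0):
  V(4,0) = 12.433910; V(4,1) = 6.993888; V(4,2) = 2.450000; V(4,3) = 0.000000; V(4,4) = 0.000000
Backward induction: V(k, i) = exp(-r*dt) * [p * V(k+1, i) + (1-p) * V(k+1, i+1)].
  V(3,0) = exp(-r*dt) * [p*12.433910 + (1-p)*6.993888] = 9.648126
  V(3,1) = exp(-r*dt) * [p*6.993888 + (1-p)*2.450000] = 4.676320
  V(3,2) = exp(-r*dt) * [p*2.450000 + (1-p)*0.000000] = 1.204028
  V(3,3) = exp(-r*dt) * [p*0.000000 + (1-p)*0.000000] = 0.000000
  V(2,0) = exp(-r*dt) * [p*9.648126 + (1-p)*4.676320] = 7.106822
  V(2,1) = exp(-r*dt) * [p*4.676320 + (1-p)*1.204028] = 2.907145
  V(2,2) = exp(-r*dt) * [p*1.204028 + (1-p)*0.000000] = 0.591708
  V(1,0) = exp(-r*dt) * [p*7.106822 + (1-p)*2.907145] = 4.963051
  V(1,1) = exp(-r*dt) * [p*2.907145 + (1-p)*0.591708] = 1.727981
  V(0,0) = exp(-r*dt) * [p*4.963051 + (1-p)*1.727981] = 3.313078

Answer: Price = V(0,0) = 3.3131


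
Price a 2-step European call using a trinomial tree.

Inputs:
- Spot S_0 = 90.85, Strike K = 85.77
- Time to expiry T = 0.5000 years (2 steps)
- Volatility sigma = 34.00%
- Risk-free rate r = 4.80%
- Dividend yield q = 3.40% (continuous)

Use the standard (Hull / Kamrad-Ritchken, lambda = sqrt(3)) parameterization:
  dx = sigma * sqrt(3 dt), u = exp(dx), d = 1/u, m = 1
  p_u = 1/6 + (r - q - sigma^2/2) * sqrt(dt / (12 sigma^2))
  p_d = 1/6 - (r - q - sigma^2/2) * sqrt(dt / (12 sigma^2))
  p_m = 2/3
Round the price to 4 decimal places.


Answer: Price = V(0,0) = 11.1195

Derivation:
dt = T/N = 0.250000; dx = sigma*sqrt(3*dt) = 0.294449
u = exp(dx) = 1.342386; d = 1/u = 0.744942
p_u = 0.148073, p_m = 0.666667, p_d = 0.185261
Discount per step: exp(-r*dt) = 0.988072
Stock lattice S(k, j) with j the centered position index:
  k=0: S(0,+0) = 90.8500
  k=1: S(1,-1) = 67.6780; S(1,+0) = 90.8500; S(1,+1) = 121.9558
  k=2: S(2,-2) = 50.4162; S(2,-1) = 67.6780; S(2,+0) = 90.8500; S(2,+1) = 121.9558; S(2,+2) = 163.7117
Terminal payoffs V(N, j) = max(S_T - K, 0):
  V(2,-2) = 0.000000; V(2,-1) = 0.000000; V(2,+0) = 5.080000; V(2,+1) = 36.185769; V(2,+2) = 77.941719
Backward induction: V(k, j) = exp(-r*dt) * [p_u * V(k+1, j+1) + p_m * V(k+1, j) + p_d * V(k+1, j-1)]
  V(1,-1) = exp(-r*dt) * [p_u*5.080000 + p_m*0.000000 + p_d*0.000000] = 0.743236
  V(1,+0) = exp(-r*dt) * [p_u*36.185769 + p_m*5.080000 + p_d*0.000000] = 8.640477
  V(1,+1) = exp(-r*dt) * [p_u*77.941719 + p_m*36.185769 + p_d*5.080000] = 36.169356
  V(0,+0) = exp(-r*dt) * [p_u*36.169356 + p_m*8.640477 + p_d*0.743236] = 11.119463


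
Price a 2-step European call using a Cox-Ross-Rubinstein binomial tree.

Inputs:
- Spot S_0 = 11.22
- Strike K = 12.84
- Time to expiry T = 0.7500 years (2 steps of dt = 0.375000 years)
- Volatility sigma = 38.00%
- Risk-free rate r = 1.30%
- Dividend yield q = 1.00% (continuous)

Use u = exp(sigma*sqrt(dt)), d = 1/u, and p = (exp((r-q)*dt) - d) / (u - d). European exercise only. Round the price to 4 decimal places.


dt = T/N = 0.375000
u = exp(sigma*sqrt(dt)) = 1.262005; d = 1/u = 0.792390
p = (exp((r-q)*dt) - d) / (u - d) = 0.444483
Discount per step: exp(-r*dt) = 0.995137
Stock lattice S(k, i) with i counting down-moves:
  k=0: S(0,0) = 11.2200
  k=1: S(1,0) = 14.1597; S(1,1) = 8.8906
  k=2: S(2,0) = 17.8696; S(2,1) = 11.2200; S(2,2) = 7.0448
Terminal payoffs V(N, i) = max(S_T - K, 0):
  V(2,0) = 5.029600; V(2,1) = 0.000000; V(2,2) = 0.000000
Backward induction: V(k, i) = exp(-r*dt) * [p * V(k+1, i) + (1-p) * V(k+1, i+1)].
  V(1,0) = exp(-r*dt) * [p*5.029600 + (1-p)*0.000000] = 2.224698
  V(1,1) = exp(-r*dt) * [p*0.000000 + (1-p)*0.000000] = 0.000000
  V(0,0) = exp(-r*dt) * [p*2.224698 + (1-p)*0.000000] = 0.984031

Answer: Price = V(0,0) = 0.9840


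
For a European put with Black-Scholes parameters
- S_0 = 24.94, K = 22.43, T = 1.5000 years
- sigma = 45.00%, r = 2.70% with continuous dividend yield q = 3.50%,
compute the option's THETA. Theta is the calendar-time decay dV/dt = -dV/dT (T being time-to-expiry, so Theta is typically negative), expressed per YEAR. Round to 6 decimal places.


d1 = 0.4462581872; d2 = -0.1048770050
phi(d1) = 0.3611320067; exp(-qT) = 0.9488543211; exp(-rT) = 0.9603091645
Theta = -S*exp(-qT)*phi(d1)*sigma/(2*sqrt(T)) + r*K*exp(-rT)*N(-d2) - q*S*exp(-qT)*N(-d1)
N(-d1) = 0.3277053779; N(-d2) = 0.5417632971; sqrt(T) = 1.2247448714
Term 1 = -24.9400 * 0.9488543211 * 0.3611320067 * 0.4500 / (2 * 1.2247448714) = -1.5699971303
Term 2 = 0.0270 * 22.4300 * 0.9603091645 * 0.5417632971 = 0.3150748156
Term 3 = -0.0350 * 24.9400 * 0.9488543211 * 0.3277053779 = -0.2714235971
Theta = -1.5699971303 + (0.3150748156) + (-0.2714235971) = -1.526346

Answer: Theta = -1.526346


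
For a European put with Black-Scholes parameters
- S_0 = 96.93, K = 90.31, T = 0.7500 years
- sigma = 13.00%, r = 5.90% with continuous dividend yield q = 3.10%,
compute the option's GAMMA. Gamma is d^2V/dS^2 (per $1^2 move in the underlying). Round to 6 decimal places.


Answer: Gamma = 0.024439

Derivation:
d1 = 0.8711626864; d2 = 0.7585793839
phi(d1) = 0.2729679892; exp(-qT) = 0.9770181987; exp(-rT) = 0.9567147489
Gamma = exp(-qT) * phi(d1) / (S * sigma * sqrt(T)) = 0.9770181987 * 0.2729679892 / (96.9300 * 0.1300 * 0.8660254038) = 0.024439


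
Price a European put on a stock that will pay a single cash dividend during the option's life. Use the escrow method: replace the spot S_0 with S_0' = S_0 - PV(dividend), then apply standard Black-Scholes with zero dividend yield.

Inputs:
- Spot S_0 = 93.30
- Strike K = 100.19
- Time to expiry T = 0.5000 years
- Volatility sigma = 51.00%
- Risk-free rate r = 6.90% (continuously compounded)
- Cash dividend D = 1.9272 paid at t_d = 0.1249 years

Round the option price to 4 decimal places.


Answer: Price = 16.3338

Derivation:
PV(D) = D * exp(-r * t_d) = 1.9272 * 0.99141893 = 1.91066256
S_0' = S_0 - PV(D) = 93.3000 - 1.91066256 = 91.38933744
d1 = (ln(S_0'/K) + (r + sigma^2/2)*T) / (sigma*sqrt(T)) = 0.02103415
d2 = d1 - sigma*sqrt(T) = -0.33959031
exp(-rT) = 0.96608834
N(-d1) = 0.49160921; N(-d2) = 0.63291746
P = K * exp(-rT) * N(-d2) - S_0' * N(-d1) = 100.1900 * 0.96608834 * 0.63291746 - 91.38933744 * 0.49160921 = 16.3338


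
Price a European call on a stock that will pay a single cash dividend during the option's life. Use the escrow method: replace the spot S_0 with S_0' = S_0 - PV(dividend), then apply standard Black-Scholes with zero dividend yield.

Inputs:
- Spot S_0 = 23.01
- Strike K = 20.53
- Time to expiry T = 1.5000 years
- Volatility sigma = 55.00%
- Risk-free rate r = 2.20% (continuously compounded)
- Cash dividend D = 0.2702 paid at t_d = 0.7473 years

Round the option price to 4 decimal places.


Answer: Price = 7.1677

Derivation:
PV(D) = D * exp(-r * t_d) = 0.2702 * 0.98369381 = 0.26579407
S_0' = S_0 - PV(D) = 23.0100 - 0.26579407 = 22.74420593
d1 = (ln(S_0'/K) + (r + sigma^2/2)*T) / (sigma*sqrt(T)) = 0.53784589
d2 = d1 - sigma*sqrt(T) = -0.13576379
exp(-rT) = 0.96753856
N(d1) = 0.70465828; N(d2) = 0.44600401
C = S_0' * N(d1) - K * exp(-rT) * N(d2) = 22.74420593 * 0.70465828 - 20.5300 * 0.96753856 * 0.44600401 = 7.1677


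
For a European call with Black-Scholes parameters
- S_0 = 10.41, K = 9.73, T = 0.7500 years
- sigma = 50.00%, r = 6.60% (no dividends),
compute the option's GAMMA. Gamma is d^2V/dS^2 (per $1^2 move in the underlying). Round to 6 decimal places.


d1 = 0.4868286438; d2 = 0.0538159420
phi(d1) = 0.3543608278; exp(-qT) = 1.0000000000; exp(-rT) = 0.9517051581
Gamma = exp(-qT) * phi(d1) / (S * sigma * sqrt(T)) = 1.0000000000 * 0.3543608278 / (10.4100 * 0.5000 * 0.8660254038) = 0.078613

Answer: Gamma = 0.078613


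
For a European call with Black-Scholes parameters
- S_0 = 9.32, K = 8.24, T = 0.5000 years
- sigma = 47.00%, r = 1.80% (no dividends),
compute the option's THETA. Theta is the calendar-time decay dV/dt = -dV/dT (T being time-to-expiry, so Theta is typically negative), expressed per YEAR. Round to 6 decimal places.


Answer: Theta = -1.141032

Derivation:
d1 = 0.5638417863; d2 = 0.2315015991
phi(d1) = 0.3403103399; exp(-qT) = 1.0000000000; exp(-rT) = 0.9910403788
Theta = -S*exp(-qT)*phi(d1)*sigma/(2*sqrt(T)) - r*K*exp(-rT)*N(d2) + q*S*exp(-qT)*N(d1)
N(d1) = 0.7135690946; N(d2) = 0.5915374284; sqrt(T) = 0.7071067812
Term 1 = -9.3200 * 1.0000000000 * 0.3403103399 * 0.4700 / (2 * 0.7071067812) = -1.0540808351
Term 2 = -0.0180 * 8.2400 * 0.9910403788 * 0.5915374284 = -0.0869507426
Term 3 = 0 (no dividend yield, q = 0)
Theta = -1.0540808351 + (-0.0869507426) + (0.0000000000) = -1.141032


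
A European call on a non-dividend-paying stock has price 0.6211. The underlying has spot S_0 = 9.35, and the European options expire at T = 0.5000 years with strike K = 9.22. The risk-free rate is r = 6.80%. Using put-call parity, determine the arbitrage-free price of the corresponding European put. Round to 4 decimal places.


Put-call parity: C - P = S_0 * exp(-qT) - K * exp(-rT).
S_0 * exp(-qT) = 9.3500 * 1.00000000 = 9.35000000
K * exp(-rT) = 9.2200 * 0.96657150 = 8.91178927
P = C - S*exp(-qT) + K*exp(-rT)
P = 0.6211 - 9.35000000 + 8.91178927 = 0.1829

Answer: Put price = 0.1829
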